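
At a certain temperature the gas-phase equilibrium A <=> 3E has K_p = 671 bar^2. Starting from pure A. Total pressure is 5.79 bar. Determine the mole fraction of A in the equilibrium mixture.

Let X = conversion of A (basis 1 mol A); extent of reaction ξ = X.
Moles: n_A = 1 − X; n_E = 3X.
n_T = Σnᵢ = 1 + 2X.
y_i = n_i/n_T, p_i = y_i·P. K_p = p_E^3 / (p_A).
This yields a degree-3 equation in X; solving on (0,1), X = 0.879.
Then n_A = 0.121, n_T = 2.76, so y_A = 0.044.

y_A = 0.044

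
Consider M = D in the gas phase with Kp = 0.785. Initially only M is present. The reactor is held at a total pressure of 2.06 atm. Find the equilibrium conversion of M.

X = 0.440

Take 1 mol M as basis and let X be its fractional conversion, so ξ = X.
Mole table: n_M = 1 − X; n_D = X.
Since Δν = 0, n_T = 1 throughout.
With p_i = (n_i/n_T)P, Kp = p_D / (p_M).
Equating to 0.785 and solving on 0 < X < 1: X = 0.440.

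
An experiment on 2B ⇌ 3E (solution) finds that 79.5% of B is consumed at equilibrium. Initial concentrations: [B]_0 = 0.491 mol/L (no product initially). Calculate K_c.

Let X = conversion of B.
Concentrations: [B] = 0.491 − 0.491X; [E] = 0.736X.
At X = 0.795: [B] = 0.101, [E] = 0.586.
K_c = [E]^3 / ([B]^2) = 19.8 mol/L.

K_c = 19.8 mol/L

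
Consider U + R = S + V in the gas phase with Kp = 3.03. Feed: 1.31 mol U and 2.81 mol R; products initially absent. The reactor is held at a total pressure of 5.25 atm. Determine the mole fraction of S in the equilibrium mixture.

Let X = conversion of U (basis 1.31 mol U); extent of reaction ξ = 1.31X.
At extent ξ: n_U = 1.31 − 1.31X; n_R = 2.81 − 1.31X; n_S = 1.31X; n_V = 1.31X.
Total moles n_T = 4.12 (Δν = 0, constant).
Mole fractions y_i = n_i/n_T; Kp = p_S p_V / (p_U p_R) with p_i = y_i·P.
Setting this equal to 3.03 and taking the physical root (0 < X < 1) gives X = 0.828.
Then n_S = 1.08, n_T = 4.12, so y_S = 0.263.

y_S = 0.263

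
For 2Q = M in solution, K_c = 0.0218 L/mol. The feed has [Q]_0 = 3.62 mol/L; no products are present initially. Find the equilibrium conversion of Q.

X = 0.122

Let X = conversion of Q; extent ξ = 3.62X/2 mol/L.
Concentrations: [Q] = 3.62 − 3.62X; [M] = 1.81X.
K_c = [M] / ([Q]^2).
Setting equal to 0.0218 and solving for X on (0,1) gives X = 0.122.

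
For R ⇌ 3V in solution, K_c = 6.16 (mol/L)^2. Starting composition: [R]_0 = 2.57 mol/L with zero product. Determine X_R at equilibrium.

Let X = conversion of R; extent ξ = 2.57·X mol/L.
Concentrations: [R] = 2.57 − 2.57X; [V] = 7.71X.
K_c = [V]^3 / ([R]).
This equals 6.16 at X = 0.290 (the root in 0 < X < 1).

X = 0.290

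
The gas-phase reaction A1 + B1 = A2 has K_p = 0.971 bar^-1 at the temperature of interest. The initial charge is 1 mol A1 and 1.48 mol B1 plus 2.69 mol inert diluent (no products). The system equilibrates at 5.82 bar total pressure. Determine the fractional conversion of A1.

Let X = conversion of A1 (basis 1 mol A1); extent of reaction ξ = X.
Species balance: n_A1 = 1 − X; n_B1 = 1.48 − X; n_A2 = X; n_I = 2.69 (inert).
Total moles n_T = 5.17 − X.
y_i = n_i/n_T, p_i = y_i·P. K_p = p_A2 / (p_A1 p_B1).
Setting this equal to 0.971 bar^-1 and taking the physical root (0 < X < 1) gives X = 0.535.

X = 0.535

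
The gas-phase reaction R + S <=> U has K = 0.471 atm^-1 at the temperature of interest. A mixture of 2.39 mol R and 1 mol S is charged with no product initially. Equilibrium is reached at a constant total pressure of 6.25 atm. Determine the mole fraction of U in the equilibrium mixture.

Take 1 mol S as basis and let X be its fractional conversion, so ξ = X.
Mole table: n_R = 2.39 − X; n_S = 1 − X; n_U = X.
Total moles n_T = 3.39 − X.
Mole fractions y_i = n_i/n_T; K = p_U / (p_R p_S) with p_i = y_i·P.
This yields a degree-2 equation in X; solving on (0,1), X = 0.651.
Then n_U = 0.651, n_T = 2.74, so y_U = 0.238.

y_U = 0.238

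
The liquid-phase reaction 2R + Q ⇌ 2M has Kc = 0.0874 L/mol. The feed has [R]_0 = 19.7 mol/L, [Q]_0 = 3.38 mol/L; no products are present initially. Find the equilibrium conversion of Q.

X = 0.683

Let X = conversion of Q; extent ξ = 3.38·X mol/L.
Concentrations: [R] = 19.7 − 6.76X; [Q] = 3.38 − 3.38X; [M] = 6.76X.
Kc = [M]^2 / ([R]^2 [Q]).
Solving Kc = 0.0874 for X ∈ (0,1): X = 0.683.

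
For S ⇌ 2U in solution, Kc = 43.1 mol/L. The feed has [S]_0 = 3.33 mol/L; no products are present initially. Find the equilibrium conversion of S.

Let X = conversion of S; extent ξ = 3.33·X mol/L.
Concentrations: [S] = 3.33 − 3.33X; [U] = 6.66X.
Kc = [U]^2 / ([S]).
Solving Kc = 43.1 for X ∈ (0,1): X = 0.801.

X = 0.801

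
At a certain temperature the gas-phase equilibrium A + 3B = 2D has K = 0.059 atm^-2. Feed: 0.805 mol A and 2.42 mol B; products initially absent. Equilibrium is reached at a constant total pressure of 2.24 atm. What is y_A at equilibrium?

Basis: 0.805 mol A initially; let X = conversion of A. Extent ξ = 0.805X.
At extent ξ: n_A = 0.805 − 0.805X; n_B = 2.42 − 2.42X; n_D = 1.61X.
Total moles n_T = 3.23 − 1.61X.
With p_i = (n_i/n_T)P, K = p_D^2 / (p_A p_B^3).
Equating to 0.059 atm^-2 and solving on 0 < X < 1: X = 0.235.
Then n_A = 0.616, n_T = 2.85, so y_A = 0.216.

y_A = 0.216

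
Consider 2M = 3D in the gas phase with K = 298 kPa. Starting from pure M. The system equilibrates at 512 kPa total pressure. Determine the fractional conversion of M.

Let X = conversion of M (basis 1 mol M); extent of reaction ξ = 0.5X.
At extent ξ: n_M = 1 − X; n_D = 1.5X.
Total moles n_T = 1 + 0.5X.
Mole fractions y_i = n_i/n_T; K = p_D^3 / (p_M^2) with p_i = y_i·P.
Substituting and setting equal to 298 kPa gives a polynomial in X; the root in (0,1) is X = 0.415.

X = 0.415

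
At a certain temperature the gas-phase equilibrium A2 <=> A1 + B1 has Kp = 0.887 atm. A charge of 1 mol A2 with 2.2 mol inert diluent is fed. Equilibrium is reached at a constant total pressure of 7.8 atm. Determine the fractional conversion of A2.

X = 0.470

Take 1 mol A2 as basis and let X be its fractional conversion, so ξ = X.
Moles: n_A2 = 1 − X; n_A1 = X; n_B1 = X; n_I = 2.2 (inert).
Total moles n_T = 3.2 + X.
y_i = n_i/n_T, p_i = y_i·P. Kp = p_A1 p_B1 / (p_A2).
Setting this equal to 0.887 atm and taking the physical root (0 < X < 1) gives X = 0.470.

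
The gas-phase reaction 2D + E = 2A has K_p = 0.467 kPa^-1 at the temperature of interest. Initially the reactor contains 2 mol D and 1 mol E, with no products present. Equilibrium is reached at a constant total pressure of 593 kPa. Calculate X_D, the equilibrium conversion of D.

X = 0.825

Basis: 2 mol D initially; let X = conversion of D. Extent ξ = X.
Moles: n_D = 2 − 2X; n_E = 1 − X; n_A = 2X.
Total moles n_T = 3 − X.
Mole fractions y_i = n_i/n_T; K_p = p_A^2 / (p_D^2 p_E) with p_i = y_i·P.
This yields a degree-3 equation in X; solving on (0,1), X = 0.825.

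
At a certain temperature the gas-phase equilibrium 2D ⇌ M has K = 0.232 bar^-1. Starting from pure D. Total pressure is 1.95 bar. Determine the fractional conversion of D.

X = 0.403

Take 1 mol D as basis and let X be its fractional conversion, so ξ = 0.5X.
Mole table: n_D = 1 − X; n_M = 0.5X.
n_T = Σnᵢ = 1 − 0.5X.
Mole fractions y_i = n_i/n_T; K = p_M / (p_D^2) with p_i = y_i·P.
This yields a degree-2 equation in X; solving on (0,1), X = 0.403.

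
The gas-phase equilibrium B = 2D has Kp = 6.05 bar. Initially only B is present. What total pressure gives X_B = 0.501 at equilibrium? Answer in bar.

P = 4.51 bar

Basis: 1 mol B initially; let X = conversion of B. Extent ξ = X.
Moles: n_B = 1 − X; n_D = 2X.
Total moles n_T = 1 + X.
Kp = p_D^2 / (p_B) with p_i = (n_i/n_T)·P.
At X = 0.501: the mole-fraction product g(X) = Π y_i^ν_i = 1.34. Since Kp = g(X)·P^{1}, P = (Kp/g)^(1/1) = (6.05/1.34)^(1/1) = 4.51 bar.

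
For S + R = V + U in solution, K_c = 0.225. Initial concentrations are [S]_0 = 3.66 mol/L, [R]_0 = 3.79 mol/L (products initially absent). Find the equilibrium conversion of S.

X = 0.327

Let X = conversion of S; extent ξ = 3.66·X mol/L.
Concentrations: [S] = 3.66 − 3.66X; [R] = 3.79 − 3.66X; [V] = 3.66X; [U] = 3.66X.
K_c = [V] [U] / ([S] [R]).
This equals 0.225 at X = 0.327 (the root in 0 < X < 1).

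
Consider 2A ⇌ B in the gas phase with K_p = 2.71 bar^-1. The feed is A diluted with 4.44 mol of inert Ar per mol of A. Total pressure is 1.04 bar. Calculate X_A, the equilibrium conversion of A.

Take 1 mol A as basis and let X be its fractional conversion, so ξ = 0.5X.
At extent ξ: n_A = 1 − X; n_B = 0.5X; n_I = 4.44 (inert).
Summing: n_T = 5.44 − 0.5X.
y_i = n_i/n_T, p_i = y_i·P. K_p = p_B / (p_A^2).
Setting this equal to 2.71 bar^-1 and taking the physical root (0 < X < 1) gives X = 0.394.

X = 0.394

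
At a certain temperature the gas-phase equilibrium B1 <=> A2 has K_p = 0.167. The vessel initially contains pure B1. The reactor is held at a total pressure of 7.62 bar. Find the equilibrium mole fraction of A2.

Let X = conversion of B1 (basis 1 mol B1); extent of reaction ξ = X.
Mole table: n_B1 = 1 − X; n_A2 = X.
Total moles n_T = 1 (Δν = 0, constant).
With p_i = (n_i/n_T)P, K_p = p_A2 / (p_B1).
Substituting and setting equal to 0.167 gives a polynomial in X; the root in (0,1) is X = 0.143.
Then n_A2 = 0.143, n_T = 1, so y_A2 = 0.143.

y_A2 = 0.143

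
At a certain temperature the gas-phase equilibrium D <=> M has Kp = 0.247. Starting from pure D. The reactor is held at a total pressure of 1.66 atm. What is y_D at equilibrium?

y_D = 0.802

Take 1 mol D as basis and let X be its fractional conversion, so ξ = X.
Moles: n_D = 1 − X; n_M = X.
Since Δν = 0, n_T = 1 throughout.
Mole fractions y_i = n_i/n_T; Kp = p_M / (p_D) with p_i = y_i·P.
Substituting and setting equal to 0.247 gives a polynomial in X; the root in (0,1) is X = 0.198.
Then n_D = 0.802, n_T = 1, so y_D = 0.802.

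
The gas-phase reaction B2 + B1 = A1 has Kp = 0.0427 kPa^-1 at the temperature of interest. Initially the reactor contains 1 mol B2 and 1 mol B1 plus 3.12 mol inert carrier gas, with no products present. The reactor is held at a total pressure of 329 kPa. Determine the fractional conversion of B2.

Take 1 mol B2 as basis and let X be its fractional conversion, so ξ = X.
Moles: n_B2 = 1 − X; n_B1 = 1 − X; n_A1 = X; n_I = 3.12 (inert).
n_T = Σnᵢ = 5.12 − X.
Mole fractions y_i = n_i/n_T; Kp = p_A1 / (p_B2 p_B1) with p_i = y_i·P.
Equating to 0.0427 kPa^-1 and solving on 0 < X < 1: X = 0.570.

X = 0.570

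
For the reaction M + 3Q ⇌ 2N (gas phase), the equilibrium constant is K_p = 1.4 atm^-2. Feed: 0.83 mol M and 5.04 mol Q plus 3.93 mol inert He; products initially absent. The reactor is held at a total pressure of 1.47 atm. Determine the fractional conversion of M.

X = 0.528

Basis: 0.83 mol M initially; let X = conversion of M. Extent ξ = 0.83X.
Mole table: n_M = 0.83 − 0.83X; n_Q = 5.04 − 2.49X; n_N = 1.66X; n_I = 3.93 (inert).
Total moles n_T = 9.8 − 1.66X.
With p_i = (n_i/n_T)P, K_p = p_N^2 / (p_M p_Q^3).
Substituting and setting equal to 1.4 atm^-2 gives a polynomial in X; the root in (0,1) is X = 0.528.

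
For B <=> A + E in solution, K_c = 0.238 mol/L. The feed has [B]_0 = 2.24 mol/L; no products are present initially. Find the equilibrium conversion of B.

X = 0.277

Let X = conversion of B; extent ξ = 2.24·X mol/L.
Concentrations: [B] = 2.24 − 2.24X; [A] = 2.24X; [E] = 2.24X.
K_c = [A] [E] / ([B]).
Equating to 0.238 mol/L: the physical root is X = 0.277.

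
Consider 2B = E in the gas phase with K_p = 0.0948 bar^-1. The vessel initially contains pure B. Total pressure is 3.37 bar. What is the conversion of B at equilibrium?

X = 0.337

Take 1 mol B as basis and let X be its fractional conversion, so ξ = 0.5X.
Species balance: n_B = 1 − X; n_E = 0.5X.
Summing: n_T = 1 − 0.5X.
Mole fractions y_i = n_i/n_T; K_p = p_E / (p_B^2) with p_i = y_i·P.
This yields a degree-2 equation in X; solving on (0,1), X = 0.337.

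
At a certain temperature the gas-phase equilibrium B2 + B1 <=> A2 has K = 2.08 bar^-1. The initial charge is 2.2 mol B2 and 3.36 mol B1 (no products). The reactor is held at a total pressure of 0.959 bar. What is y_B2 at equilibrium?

y_B2 = 0.246

Take 2.2 mol B2 as basis and let X be its fractional conversion, so ξ = 2.2X.
Moles: n_B2 = 2.2 − 2.2X; n_B1 = 3.36 − 2.2X; n_A2 = 2.2X.
Total moles n_T = 5.56 − 2.2X.
Mole fractions y_i = n_i/n_T; K = p_A2 / (p_B2 p_B1) with p_i = y_i·P.
Substituting and setting equal to 2.08 bar^-1 gives a polynomial in X; the root in (0,1) is X = 0.502.
Then n_B2 = 1.09, n_T = 4.45, so y_B2 = 0.246.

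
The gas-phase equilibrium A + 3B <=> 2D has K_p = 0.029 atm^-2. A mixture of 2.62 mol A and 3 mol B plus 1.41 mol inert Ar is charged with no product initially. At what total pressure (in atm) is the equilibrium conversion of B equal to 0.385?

P = 7.55 atm

Basis: 3 mol B initially; let X = conversion of B. Extent ξ = X.
Mole table: n_A = 2.62 − X; n_B = 3 − 3X; n_D = 2X; n_I = 1.41 (inert).
Summing: n_T = 7.03 − 2X.
K_p = p_D^2 / (p_A p_B^3) with p_i = (n_i/n_T)·P.
At X = 0.385: the mole-fraction product g(X) = Π y_i^ν_i = 1.655. Since K_p = g(X)·P^{-2}, P = (g/K_p)^(1/2) = (1.655/0.029)^(1/2) = 7.55 atm.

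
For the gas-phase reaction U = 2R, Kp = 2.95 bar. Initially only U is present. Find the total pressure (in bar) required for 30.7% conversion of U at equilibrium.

P = 7.09 bar

Let X = conversion of U (basis 1 mol U); extent of reaction ξ = X.
At extent ξ: n_U = 1 − X; n_R = 2X.
Summing: n_T = 1 + X.
Kp = p_R^2 / (p_U) with p_i = (n_i/n_T)·P.
At X = 0.307: the mole-fraction product g(X) = Π y_i^ν_i = 0.4162. Since Kp = g(X)·P^{1}, P = (Kp/g)^(1/1) = (2.95/0.4162)^(1/1) = 7.09 bar.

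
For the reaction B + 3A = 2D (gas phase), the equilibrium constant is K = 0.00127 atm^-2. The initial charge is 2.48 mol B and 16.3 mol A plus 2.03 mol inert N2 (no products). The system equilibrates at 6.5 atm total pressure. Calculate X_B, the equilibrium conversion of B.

X = 0.191

Basis: 2.48 mol B initially; let X = conversion of B. Extent ξ = 2.48X.
Species balance: n_B = 2.48 − 2.48X; n_A = 16.3 − 7.44X; n_D = 4.96X; n_I = 2.03 (inert).
n_T = Σnᵢ = 20.8 − 4.96X.
Mole fractions y_i = n_i/n_T; K = p_D^2 / (p_B p_A^3) with p_i = y_i·P.
Setting this equal to 0.00127 atm^-2 and taking the physical root (0 < X < 1) gives X = 0.191.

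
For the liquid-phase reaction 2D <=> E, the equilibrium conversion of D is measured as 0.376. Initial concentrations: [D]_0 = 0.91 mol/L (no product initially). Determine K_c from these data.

K_c = 0.531 L/mol

Let X = conversion of D.
Concentrations: [D] = 0.91 − 0.91X; [E] = 0.455X.
At X = 0.376: [D] = 0.568, [E] = 0.171.
K_c = [E] / ([D]^2) = 0.531 L/mol.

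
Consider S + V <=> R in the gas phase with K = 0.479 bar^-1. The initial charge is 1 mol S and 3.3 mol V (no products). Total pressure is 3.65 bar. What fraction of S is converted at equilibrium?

X = 0.562

Let X = conversion of S (basis 1 mol S); extent of reaction ξ = X.
Species balance: n_S = 1 − X; n_V = 3.3 − X; n_R = X.
Total moles n_T = 4.3 − X.
With p_i = (n_i/n_T)P, K = p_R / (p_S p_V).
Equating to 0.479 bar^-1 and solving on 0 < X < 1: X = 0.562.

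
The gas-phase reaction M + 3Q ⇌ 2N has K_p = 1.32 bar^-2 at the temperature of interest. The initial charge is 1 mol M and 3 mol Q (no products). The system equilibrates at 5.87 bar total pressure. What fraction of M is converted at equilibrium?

Let X = conversion of M (basis 1 mol M); extent of reaction ξ = X.
Moles: n_M = 1 − X; n_Q = 3 − 3X; n_N = 2X.
Total moles n_T = 4 − 2X.
Mole fractions y_i = n_i/n_T; K_p = p_N^2 / (p_M p_Q^3) with p_i = y_i·P.
Equating to 1.32 bar^-2 and solving on 0 < X < 1: X = 0.680.

X = 0.680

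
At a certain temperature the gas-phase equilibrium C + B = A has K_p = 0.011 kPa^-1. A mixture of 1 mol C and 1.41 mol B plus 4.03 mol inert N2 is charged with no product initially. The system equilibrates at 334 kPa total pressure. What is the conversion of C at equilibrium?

X = 0.384

Let X = conversion of C (basis 1 mol C); extent of reaction ξ = X.
Moles: n_C = 1 − X; n_B = 1.41 − X; n_A = X; n_I = 4.03 (inert).
n_T = Σnᵢ = 6.44 − X.
y_i = n_i/n_T, p_i = y_i·P. K_p = p_A / (p_C p_B).
Substituting and setting equal to 0.011 kPa^-1 gives a polynomial in X; the root in (0,1) is X = 0.384.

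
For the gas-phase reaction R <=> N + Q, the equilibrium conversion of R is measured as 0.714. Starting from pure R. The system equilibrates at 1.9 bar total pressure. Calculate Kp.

Take 1 mol R as basis and let X be its fractional conversion, so ξ = X.
Moles: n_R = 1 − X; n_N = X; n_Q = X.
Total moles n_T = 1 + X.
At X = 0.714: n_R = 0.286, n_N = 0.714, n_Q = 0.714, n_T = 1.71.
p_i = (n_i/n_T)·P. Kp = p_N p_Q / (p_R) = 1.98 bar.

Kp = 1.98 bar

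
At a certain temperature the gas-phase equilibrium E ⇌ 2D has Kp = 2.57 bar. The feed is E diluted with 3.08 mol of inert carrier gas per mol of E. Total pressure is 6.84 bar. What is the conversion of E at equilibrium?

X = 0.474

Let X = conversion of E (basis 1 mol E); extent of reaction ξ = X.
At extent ξ: n_E = 1 − X; n_D = 2X; n_I = 3.08 (inert).
Summing: n_T = 4.08 + X.
With p_i = (n_i/n_T)P, Kp = p_D^2 / (p_E).
Substituting and setting equal to 2.57 bar gives a polynomial in X; the root in (0,1) is X = 0.474.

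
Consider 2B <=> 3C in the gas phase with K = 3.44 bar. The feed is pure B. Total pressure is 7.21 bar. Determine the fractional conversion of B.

Basis: 1 mol B initially; let X = conversion of B. Extent ξ = 0.5X.
Mole table: n_B = 1 − X; n_C = 1.5X.
Summing: n_T = 1 + 0.5X.
With p_i = (n_i/n_T)P, K = p_C^3 / (p_B^2).
Substituting and setting equal to 3.44 bar gives a polynomial in X; the root in (0,1) is X = 0.396.

X = 0.396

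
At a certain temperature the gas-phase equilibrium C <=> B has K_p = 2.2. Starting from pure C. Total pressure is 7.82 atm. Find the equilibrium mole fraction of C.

y_C = 0.312

Take 1 mol C as basis and let X be its fractional conversion, so ξ = X.
Mole table: n_C = 1 − X; n_B = X.
n_T stays at 1 (no change in mole number).
y_i = n_i/n_T, p_i = y_i·P. K_p = p_B / (p_C).
Setting this equal to 2.2 and taking the physical root (0 < X < 1) gives X = 0.688.
Then n_C = 0.312, n_T = 1, so y_C = 0.312.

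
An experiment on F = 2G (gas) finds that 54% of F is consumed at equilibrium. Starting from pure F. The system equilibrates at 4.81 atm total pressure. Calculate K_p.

Take 1 mol F as basis and let X be its fractional conversion, so ξ = X.
At extent ξ: n_F = 1 − X; n_G = 2X.
n_T = Σnᵢ = 1 + X.
At X = 0.54: n_F = 0.46, n_G = 1.08, n_T = 1.54.
p_i = (n_i/n_T)·P. K_p = p_G^2 / (p_F) = 7.92 atm.

K_p = 7.92 atm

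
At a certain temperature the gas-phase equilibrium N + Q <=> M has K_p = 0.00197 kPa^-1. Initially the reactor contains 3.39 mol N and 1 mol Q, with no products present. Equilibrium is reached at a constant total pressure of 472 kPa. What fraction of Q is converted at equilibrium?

Let X = conversion of Q (basis 1 mol Q); extent of reaction ξ = X.
Moles: n_N = 3.39 − X; n_Q = 1 − X; n_M = X.
Summing: n_T = 4.39 − X.
y_i = n_i/n_T, p_i = y_i·P. K_p = p_M / (p_N p_Q).
This yields a degree-2 equation in X; solving on (0,1), X = 0.410.

X = 0.410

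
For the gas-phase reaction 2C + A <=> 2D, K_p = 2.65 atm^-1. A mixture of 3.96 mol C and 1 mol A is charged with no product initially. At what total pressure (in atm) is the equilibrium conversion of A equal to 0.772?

P = 2.83 atm

Basis: 1 mol A initially; let X = conversion of A. Extent ξ = X.
Moles: n_C = 3.96 − 2X; n_A = 1 − X; n_D = 2X.
n_T = Σnᵢ = 4.96 − X.
K_p = p_D^2 / (p_C^2 p_A) with p_i = (n_i/n_T)·P.
At X = 0.772: the mole-fraction product g(X) = Π y_i^ν_i = 7.502. Since K_p = g(X)·P^{-1}, P = (g/K_p)^(1/1) = (7.502/2.65)^(1/1) = 2.83 atm.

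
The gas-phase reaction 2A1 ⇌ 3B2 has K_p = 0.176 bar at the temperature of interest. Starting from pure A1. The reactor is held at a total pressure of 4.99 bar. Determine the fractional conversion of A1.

X = 0.195

Take 1 mol A1 as basis and let X be its fractional conversion, so ξ = 0.5X.
Moles: n_A1 = 1 − X; n_B2 = 1.5X.
Total moles n_T = 1 + 0.5X.
With p_i = (n_i/n_T)P, K_p = p_B2^3 / (p_A1^2).
Equating to 0.176 bar and solving on 0 < X < 1: X = 0.195.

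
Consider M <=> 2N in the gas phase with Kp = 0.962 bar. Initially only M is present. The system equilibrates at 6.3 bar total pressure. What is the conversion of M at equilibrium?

X = 0.192

Take 1 mol M as basis and let X be its fractional conversion, so ξ = X.
Moles: n_M = 1 − X; n_N = 2X.
Summing: n_T = 1 + X.
Mole fractions y_i = n_i/n_T; Kp = p_N^2 / (p_M) with p_i = y_i·P.
Substituting and setting equal to 0.962 bar gives a polynomial in X; the root in (0,1) is X = 0.192.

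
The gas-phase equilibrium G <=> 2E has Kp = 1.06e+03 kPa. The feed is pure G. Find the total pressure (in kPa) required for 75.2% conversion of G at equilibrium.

P = 204 kPa

Take 1 mol G as basis and let X be its fractional conversion, so ξ = X.
At extent ξ: n_G = 1 − X; n_E = 2X.
n_T = Σnᵢ = 1 + X.
Kp = p_E^2 / (p_G) with p_i = (n_i/n_T)·P.
At X = 0.752: the mole-fraction product g(X) = Π y_i^ν_i = 5.206. Since Kp = g(X)·P^{1}, P = (Kp/g)^(1/1) = (1.06e+03/5.206)^(1/1) = 204 kPa.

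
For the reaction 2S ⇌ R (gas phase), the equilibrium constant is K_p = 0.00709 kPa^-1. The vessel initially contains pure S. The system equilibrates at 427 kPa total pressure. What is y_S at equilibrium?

y_S = 0.433

Take 1 mol S as basis and let X be its fractional conversion, so ξ = 0.5X.
Mole table: n_S = 1 − X; n_R = 0.5X.
Summing: n_T = 1 − 0.5X.
With p_i = (n_i/n_T)P, K_p = p_R / (p_S^2).
Substituting and setting equal to 0.00709 kPa^-1 gives a polynomial in X; the root in (0,1) is X = 0.724.
Then n_S = 0.276, n_T = 0.638, so y_S = 0.433.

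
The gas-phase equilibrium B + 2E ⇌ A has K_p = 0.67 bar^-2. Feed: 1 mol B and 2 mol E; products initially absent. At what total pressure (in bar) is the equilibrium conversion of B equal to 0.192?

P = 0.964 bar

Basis: 1 mol B initially; let X = conversion of B. Extent ξ = X.
Species balance: n_B = 1 − X; n_E = 2 − 2X; n_A = X.
Total moles n_T = 3 − 2X.
K_p = p_A / (p_B p_E^2) with p_i = (n_i/n_T)·P.
At X = 0.192: the mole-fraction product g(X) = Π y_i^ν_i = 0.6227. Since K_p = g(X)·P^{-2}, P = (g/K_p)^(1/2) = (0.6227/0.67)^(1/2) = 0.964 bar.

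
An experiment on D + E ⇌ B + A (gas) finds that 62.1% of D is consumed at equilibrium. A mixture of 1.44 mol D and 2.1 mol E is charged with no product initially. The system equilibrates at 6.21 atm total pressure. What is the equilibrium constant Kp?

Kp = 1.22

Take 1.44 mol D as basis and let X be its fractional conversion, so ξ = 1.44X.
Moles: n_D = 1.44 − 1.44X; n_E = 2.1 − 1.44X; n_B = 1.44X; n_A = 1.44X.
Total moles n_T = 3.54 (Δν = 0, constant).
At X = 0.621: n_D = 0.546, n_E = 1.21, n_B = 0.894, n_A = 0.894, n_T = 3.54.
p_i = (n_i/n_T)·P. Kp = p_B p_A / (p_D p_E) = 1.22.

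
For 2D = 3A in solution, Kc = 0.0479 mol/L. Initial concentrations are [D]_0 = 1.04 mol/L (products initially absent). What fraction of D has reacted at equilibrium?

Let X = conversion of D; extent ξ = 1.04X/2 mol/L.
Concentrations: [D] = 1.04 − 1.04X; [A] = 1.56X.
Kc = [A]^3 / ([D]^2).
Equating to 0.0479 mol/L: the physical root is X = 0.205.

X = 0.205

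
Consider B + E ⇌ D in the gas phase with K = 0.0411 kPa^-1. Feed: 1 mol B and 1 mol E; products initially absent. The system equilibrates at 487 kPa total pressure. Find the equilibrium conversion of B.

X = 0.782

Take 1 mol B as basis and let X be its fractional conversion, so ξ = X.
Species balance: n_B = 1 − X; n_E = 1 − X; n_D = X.
Summing: n_T = 2 − X.
y_i = n_i/n_T, p_i = y_i·P. K = p_D / (p_B p_E).
Setting this equal to 0.0411 kPa^-1 and taking the physical root (0 < X < 1) gives X = 0.782.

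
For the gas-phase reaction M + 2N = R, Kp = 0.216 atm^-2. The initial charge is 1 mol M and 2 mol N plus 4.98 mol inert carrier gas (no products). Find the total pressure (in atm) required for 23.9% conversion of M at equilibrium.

P = 5.94 atm

Take 1 mol M as basis and let X be its fractional conversion, so ξ = X.
At extent ξ: n_M = 1 − X; n_N = 2 − 2X; n_R = X; n_I = 4.98 (inert).
Total moles n_T = 7.98 − 2X.
Kp = p_R / (p_M p_N^2) with p_i = (n_i/n_T)·P.
At X = 0.239: the mole-fraction product g(X) = Π y_i^ν_i = 7.63. Since Kp = g(X)·P^{-2}, P = (g/Kp)^(1/2) = (7.63/0.216)^(1/2) = 5.94 atm.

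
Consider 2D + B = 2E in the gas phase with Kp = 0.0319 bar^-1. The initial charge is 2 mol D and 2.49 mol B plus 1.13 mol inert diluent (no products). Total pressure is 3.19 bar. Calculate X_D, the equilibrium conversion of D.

X = 0.172

Take 2 mol D as basis and let X be its fractional conversion, so ξ = X.
Moles: n_D = 2 − 2X; n_B = 2.49 − X; n_E = 2X; n_I = 1.13 (inert).
Summing: n_T = 5.62 − X.
y_i = n_i/n_T, p_i = y_i·P. Kp = p_E^2 / (p_D^2 p_B).
This yields a degree-3 equation in X; solving on (0,1), X = 0.172.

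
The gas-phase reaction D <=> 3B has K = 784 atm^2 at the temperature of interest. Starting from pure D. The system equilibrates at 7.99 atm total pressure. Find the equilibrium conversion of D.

Basis: 1 mol D initially; let X = conversion of D. Extent ξ = X.
Moles: n_D = 1 − X; n_B = 3X.
Summing: n_T = 1 + 2X.
With p_i = (n_i/n_T)P, K = p_B^3 / (p_D).
Setting this equal to 784 atm^2 and taking the physical root (0 < X < 1) gives X = 0.824.

X = 0.824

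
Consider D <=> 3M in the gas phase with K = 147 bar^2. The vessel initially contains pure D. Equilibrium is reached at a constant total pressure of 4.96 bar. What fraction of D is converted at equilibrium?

X = 0.718

Take 1 mol D as basis and let X be its fractional conversion, so ξ = X.
At extent ξ: n_D = 1 − X; n_M = 3X.
Total moles n_T = 1 + 2X.
With p_i = (n_i/n_T)P, K = p_M^3 / (p_D).
This yields a degree-3 equation in X; solving on (0,1), X = 0.718.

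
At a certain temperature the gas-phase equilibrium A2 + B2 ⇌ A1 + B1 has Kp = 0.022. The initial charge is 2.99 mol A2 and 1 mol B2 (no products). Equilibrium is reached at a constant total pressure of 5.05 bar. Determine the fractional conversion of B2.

X = 0.218

Take 1 mol B2 as basis and let X be its fractional conversion, so ξ = X.
At extent ξ: n_A2 = 2.99 − X; n_B2 = 1 − X; n_A1 = X; n_B1 = X.
n_T stays at 3.99 (no change in mole number).
Mole fractions y_i = n_i/n_T; Kp = p_A1 p_B1 / (p_A2 p_B2) with p_i = y_i·P.
Setting this equal to 0.022 and taking the physical root (0 < X < 1) gives X = 0.218.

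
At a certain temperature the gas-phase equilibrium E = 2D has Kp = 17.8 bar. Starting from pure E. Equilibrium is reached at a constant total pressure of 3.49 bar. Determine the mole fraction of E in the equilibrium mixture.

Let X = conversion of E (basis 1 mol E); extent of reaction ξ = X.
Mole table: n_E = 1 − X; n_D = 2X.
Summing: n_T = 1 + X.
y_i = n_i/n_T, p_i = y_i·P. Kp = p_D^2 / (p_E).
Equating to 17.8 bar and solving on 0 < X < 1: X = 0.749.
Then n_E = 0.251, n_T = 1.75, so y_E = 0.144.

y_E = 0.144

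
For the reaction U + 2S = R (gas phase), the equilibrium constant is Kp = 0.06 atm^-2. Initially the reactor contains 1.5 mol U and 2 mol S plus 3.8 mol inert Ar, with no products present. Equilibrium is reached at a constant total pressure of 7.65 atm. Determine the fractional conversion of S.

X = 0.228

Basis: 2 mol S initially; let X = conversion of S. Extent ξ = X.
Species balance: n_U = 1.5 − X; n_S = 2 − 2X; n_R = X; n_I = 3.8 (inert).
Total moles n_T = 7.3 − 2X.
y_i = n_i/n_T, p_i = y_i·P. Kp = p_R / (p_U p_S^2).
Equating to 0.06 atm^-2 and solving on 0 < X < 1: X = 0.228.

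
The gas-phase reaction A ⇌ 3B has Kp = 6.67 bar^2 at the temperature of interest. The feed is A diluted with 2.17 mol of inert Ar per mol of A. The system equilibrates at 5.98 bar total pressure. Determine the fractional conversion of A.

X = 0.403

Basis: 1 mol A initially; let X = conversion of A. Extent ξ = X.
At extent ξ: n_A = 1 − X; n_B = 3X; n_I = 2.17 (inert).
Total moles n_T = 3.17 + 2X.
With p_i = (n_i/n_T)P, Kp = p_B^3 / (p_A).
Substituting and setting equal to 6.67 bar^2 gives a polynomial in X; the root in (0,1) is X = 0.403.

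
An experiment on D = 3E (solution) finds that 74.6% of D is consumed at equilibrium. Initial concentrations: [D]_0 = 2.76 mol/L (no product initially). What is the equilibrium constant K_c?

K_c = 336 (mol/L)^2

Let X = conversion of D.
Concentrations: [D] = 2.76 − 2.76X; [E] = 8.28X.
At X = 0.746: [D] = 0.701, [E] = 6.18.
K_c = [E]^3 / ([D]) = 336 (mol/L)^2.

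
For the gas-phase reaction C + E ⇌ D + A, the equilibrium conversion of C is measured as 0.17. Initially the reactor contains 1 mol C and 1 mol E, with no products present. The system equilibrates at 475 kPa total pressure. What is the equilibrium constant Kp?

Kp = 0.042

Basis: 1 mol C initially; let X = conversion of C. Extent ξ = X.
Mole table: n_C = 1 − X; n_E = 1 − X; n_D = X; n_A = X.
n_T stays at 2 (no change in mole number).
At X = 0.17: n_C = 0.83, n_E = 0.83, n_D = 0.17, n_A = 0.17, n_T = 2.
p_i = (n_i/n_T)·P. Kp = p_D p_A / (p_C p_E) = 0.042.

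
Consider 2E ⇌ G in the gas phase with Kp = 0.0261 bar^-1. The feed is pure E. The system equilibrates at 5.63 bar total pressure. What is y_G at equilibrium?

y_G = 0.115

Take 1 mol E as basis and let X be its fractional conversion, so ξ = 0.5X.
Species balance: n_E = 1 − X; n_G = 0.5X.
Total moles n_T = 1 − 0.5X.
Mole fractions y_i = n_i/n_T; Kp = p_G / (p_E^2) with p_i = y_i·P.
This yields a degree-2 equation in X; solving on (0,1), X = 0.206.
Then n_G = 0.103, n_T = 0.897, so y_G = 0.115.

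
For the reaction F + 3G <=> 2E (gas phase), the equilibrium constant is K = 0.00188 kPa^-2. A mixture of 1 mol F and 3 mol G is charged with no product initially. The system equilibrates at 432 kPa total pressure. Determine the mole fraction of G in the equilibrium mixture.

Take 1 mol F as basis and let X be its fractional conversion, so ξ = X.
Moles: n_F = 1 − X; n_G = 3 − 3X; n_E = 2X.
Total moles n_T = 4 − 2X.
Mole fractions y_i = n_i/n_T; K = p_E^2 / (p_F p_G^3) with p_i = y_i·P.
Setting this equal to 0.00188 kPa^-2 and taking the physical root (0 < X < 1) gives X = 0.801.
Then n_G = 0.596, n_T = 2.4, so y_G = 0.249.

y_G = 0.249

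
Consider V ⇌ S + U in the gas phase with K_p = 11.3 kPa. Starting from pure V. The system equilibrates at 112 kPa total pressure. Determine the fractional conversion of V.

Basis: 1 mol V initially; let X = conversion of V. Extent ξ = X.
Species balance: n_V = 1 − X; n_S = X; n_U = X.
n_T = Σnᵢ = 1 + X.
y_i = n_i/n_T, p_i = y_i·P. K_p = p_S p_U / (p_V).
Substituting and setting equal to 11.3 kPa gives a polynomial in X; the root in (0,1) is X = 0.303.

X = 0.303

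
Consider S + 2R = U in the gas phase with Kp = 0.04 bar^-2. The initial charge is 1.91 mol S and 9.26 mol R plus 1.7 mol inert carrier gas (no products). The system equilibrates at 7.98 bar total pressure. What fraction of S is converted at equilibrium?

X = 0.531

Let X = conversion of S (basis 1.91 mol S); extent of reaction ξ = 1.91X.
Mole table: n_S = 1.91 − 1.91X; n_R = 9.26 − 3.82X; n_U = 1.91X; n_I = 1.7 (inert).
Total moles n_T = 12.9 − 3.82X.
Mole fractions y_i = n_i/n_T; Kp = p_U / (p_S p_R^2) with p_i = y_i·P.
Equating to 0.04 bar^-2 and solving on 0 < X < 1: X = 0.531.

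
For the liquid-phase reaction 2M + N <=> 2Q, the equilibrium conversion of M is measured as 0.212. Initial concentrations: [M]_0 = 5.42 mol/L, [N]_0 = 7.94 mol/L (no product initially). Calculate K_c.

K_c = 0.00983 L/mol

Let X = conversion of M.
Concentrations: [M] = 5.42 − 5.42X; [N] = 7.94 − 2.71X; [Q] = 5.42X.
At X = 0.212: [M] = 4.27, [N] = 7.37, [Q] = 1.15.
K_c = [Q]^2 / ([M]^2 [N]) = 0.00983 L/mol.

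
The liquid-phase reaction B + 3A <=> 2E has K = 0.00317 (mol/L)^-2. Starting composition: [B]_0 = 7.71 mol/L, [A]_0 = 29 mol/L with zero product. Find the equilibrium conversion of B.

X = 0.509

Let X = conversion of B; extent ξ = 7.71·X mol/L.
Concentrations: [B] = 7.71 − 7.71X; [A] = 29 − 23.1X; [E] = 15.4X.
K = [E]^2 / ([B] [A]^3).
Setting equal to 0.00317 and solving for X on (0,1) gives X = 0.509.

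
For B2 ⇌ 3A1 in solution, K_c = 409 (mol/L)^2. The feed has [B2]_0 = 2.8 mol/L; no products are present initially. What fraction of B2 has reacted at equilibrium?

X = 0.767

Let X = conversion of B2; extent ξ = 2.8·X mol/L.
Concentrations: [B2] = 2.8 − 2.8X; [A1] = 8.4X.
K_c = [A1]^3 / ([B2]).
This equals 409 at X = 0.767 (the root in 0 < X < 1).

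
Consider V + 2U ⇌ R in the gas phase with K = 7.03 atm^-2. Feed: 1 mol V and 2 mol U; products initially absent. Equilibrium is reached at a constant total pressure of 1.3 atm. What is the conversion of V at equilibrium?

Let X = conversion of V (basis 1 mol V); extent of reaction ξ = X.
Moles: n_V = 1 − X; n_U = 2 − 2X; n_R = X.
n_T = Σnᵢ = 3 − 2X.
With p_i = (n_i/n_T)P, K = p_R / (p_V p_U^2).
Equating to 7.03 atm^-2 and solving on 0 < X < 1: X = 0.660.

X = 0.660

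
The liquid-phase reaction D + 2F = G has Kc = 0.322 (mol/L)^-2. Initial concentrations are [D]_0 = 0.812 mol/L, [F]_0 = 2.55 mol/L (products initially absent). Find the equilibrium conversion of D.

Let X = conversion of D; extent ξ = 0.812·X mol/L.
Concentrations: [D] = 0.812 − 0.812X; [F] = 2.55 − 1.62X; [G] = 0.812X.
Kc = [G] / ([D] [F]^2).
Equating to 0.322 (mol/L)^-2: the physical root is X = 0.495.

X = 0.495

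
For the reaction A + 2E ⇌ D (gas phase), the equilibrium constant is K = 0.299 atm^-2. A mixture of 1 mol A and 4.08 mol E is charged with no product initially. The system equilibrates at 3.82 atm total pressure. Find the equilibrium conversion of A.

X = 0.698

Take 1 mol A as basis and let X be its fractional conversion, so ξ = X.
Mole table: n_A = 1 − X; n_E = 4.08 − 2X; n_D = X.
Summing: n_T = 5.08 − 2X.
Mole fractions y_i = n_i/n_T; K = p_D / (p_A p_E^2) with p_i = y_i·P.
This yields a degree-3 equation in X; solving on (0,1), X = 0.698.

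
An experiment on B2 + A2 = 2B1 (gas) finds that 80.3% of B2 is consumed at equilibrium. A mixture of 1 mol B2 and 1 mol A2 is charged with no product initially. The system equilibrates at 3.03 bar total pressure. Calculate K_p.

Let X = conversion of B2 (basis 1 mol B2); extent of reaction ξ = X.
Species balance: n_B2 = 1 − X; n_A2 = 1 − X; n_B1 = 2X.
n_T stays at 2 (no change in mole number).
At X = 0.803: n_B2 = 0.197, n_A2 = 0.197, n_B1 = 1.61, n_T = 2.
p_i = (n_i/n_T)·P. K_p = p_B1^2 / (p_B2 p_A2) = 66.5.

K_p = 66.5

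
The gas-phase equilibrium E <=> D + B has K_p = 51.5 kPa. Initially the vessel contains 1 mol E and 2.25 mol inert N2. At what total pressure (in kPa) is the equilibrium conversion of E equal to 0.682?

P = 138 kPa

Let X = conversion of E (basis 1 mol E); extent of reaction ξ = X.
Mole table: n_E = 1 − X; n_D = X; n_B = X; n_I = 2.25 (inert).
Total moles n_T = 3.25 + X.
K_p = p_D p_B / (p_E) with p_i = (n_i/n_T)·P.
At X = 0.682: the mole-fraction product g(X) = Π y_i^ν_i = 0.372. Since K_p = g(X)·P^{1}, P = (K_p/g)^(1/1) = (51.5/0.372)^(1/1) = 138 kPa.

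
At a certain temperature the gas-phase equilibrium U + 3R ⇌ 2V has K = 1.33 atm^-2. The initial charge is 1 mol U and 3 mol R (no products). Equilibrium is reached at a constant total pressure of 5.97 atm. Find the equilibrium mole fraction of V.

y_V = 0.518

Let X = conversion of U (basis 1 mol U); extent of reaction ξ = X.
At extent ξ: n_U = 1 − X; n_R = 3 − 3X; n_V = 2X.
Summing: n_T = 4 − 2X.
With p_i = (n_i/n_T)P, K = p_V^2 / (p_U p_R^3).
Substituting and setting equal to 1.33 atm^-2 gives a polynomial in X; the root in (0,1) is X = 0.683.
Then n_V = 1.37, n_T = 2.63, so y_V = 0.518.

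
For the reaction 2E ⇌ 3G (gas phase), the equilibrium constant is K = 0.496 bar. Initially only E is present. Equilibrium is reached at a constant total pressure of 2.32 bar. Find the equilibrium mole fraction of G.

Take 1 mol E as basis and let X be its fractional conversion, so ξ = 0.5X.
Mole table: n_E = 1 − X; n_G = 1.5X.
Total moles n_T = 1 + 0.5X.
Mole fractions y_i = n_i/n_T; K = p_G^3 / (p_E^2) with p_i = y_i·P.
This yields a degree-3 equation in X; solving on (0,1), X = 0.323.
Then n_G = 0.485, n_T = 1.16, so y_G = 0.417.

y_G = 0.417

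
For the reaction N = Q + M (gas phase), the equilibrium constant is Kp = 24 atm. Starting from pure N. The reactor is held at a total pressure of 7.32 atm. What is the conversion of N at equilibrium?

Basis: 1 mol N initially; let X = conversion of N. Extent ξ = X.
Mole table: n_N = 1 − X; n_Q = X; n_M = X.
Total moles n_T = 1 + X.
y_i = n_i/n_T, p_i = y_i·P. Kp = p_Q p_M / (p_N).
This yields a degree-2 equation in X; solving on (0,1), X = 0.875.

X = 0.875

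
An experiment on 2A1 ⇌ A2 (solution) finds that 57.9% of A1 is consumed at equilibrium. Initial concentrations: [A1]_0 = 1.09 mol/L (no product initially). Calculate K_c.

Let X = conversion of A1.
Concentrations: [A1] = 1.09 − 1.09X; [A2] = 0.545X.
At X = 0.579: [A1] = 0.459, [A2] = 0.316.
K_c = [A2] / ([A1]^2) = 1.5 L/mol.

K_c = 1.5 L/mol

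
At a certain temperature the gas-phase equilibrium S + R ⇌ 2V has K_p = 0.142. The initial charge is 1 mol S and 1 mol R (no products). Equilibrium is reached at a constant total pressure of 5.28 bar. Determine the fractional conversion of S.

X = 0.159

Take 1 mol S as basis and let X be its fractional conversion, so ξ = X.
Species balance: n_S = 1 − X; n_R = 1 − X; n_V = 2X.
n_T stays at 2 (no change in mole number).
y_i = n_i/n_T, p_i = y_i·P. K_p = p_V^2 / (p_S p_R).
Equating to 0.142 and solving on 0 < X < 1: X = 0.159.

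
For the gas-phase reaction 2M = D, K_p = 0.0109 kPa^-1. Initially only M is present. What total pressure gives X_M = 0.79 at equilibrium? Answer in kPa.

Basis: 1 mol M initially; let X = conversion of M. Extent ξ = 0.5X.
Species balance: n_M = 1 − X; n_D = 0.5X.
n_T = Σnᵢ = 1 − 0.5X.
K_p = p_D / (p_M^2) with p_i = (n_i/n_T)·P.
At X = 0.79: the mole-fraction product g(X) = Π y_i^ν_i = 5.419. Since K_p = g(X)·P^{-1}, P = (g/K_p)^(1/1) = (5.419/0.0109)^(1/1) = 497 kPa.

P = 497 kPa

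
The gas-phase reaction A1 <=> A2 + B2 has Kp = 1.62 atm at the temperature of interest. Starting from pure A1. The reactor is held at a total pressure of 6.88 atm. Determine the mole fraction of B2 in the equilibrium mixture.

Take 1 mol A1 as basis and let X be its fractional conversion, so ξ = X.
At extent ξ: n_A1 = 1 − X; n_A2 = X; n_B2 = X.
Summing: n_T = 1 + X.
y_i = n_i/n_T, p_i = y_i·P. Kp = p_A2 p_B2 / (p_A1).
Setting this equal to 1.62 atm and taking the physical root (0 < X < 1) gives X = 0.437.
Then n_B2 = 0.437, n_T = 1.44, so y_B2 = 0.304.

y_B2 = 0.304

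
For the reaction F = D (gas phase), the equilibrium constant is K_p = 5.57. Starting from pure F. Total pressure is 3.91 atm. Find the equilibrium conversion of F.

Let X = conversion of F (basis 1 mol F); extent of reaction ξ = X.
At extent ξ: n_F = 1 − X; n_D = X.
n_T stays at 1 (no change in mole number).
Mole fractions y_i = n_i/n_T; K_p = p_D / (p_F) with p_i = y_i·P.
This yields a degree-1 equation in X; solving on (0,1), X = 0.848.

X = 0.848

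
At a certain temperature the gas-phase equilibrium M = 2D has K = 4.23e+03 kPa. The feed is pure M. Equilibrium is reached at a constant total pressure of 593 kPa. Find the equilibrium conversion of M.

X = 0.800

Basis: 1 mol M initially; let X = conversion of M. Extent ξ = X.
At extent ξ: n_M = 1 − X; n_D = 2X.
n_T = Σnᵢ = 1 + X.
With p_i = (n_i/n_T)P, K = p_D^2 / (p_M).
Substituting and setting equal to 4.23e+03 kPa gives a polynomial in X; the root in (0,1) is X = 0.800.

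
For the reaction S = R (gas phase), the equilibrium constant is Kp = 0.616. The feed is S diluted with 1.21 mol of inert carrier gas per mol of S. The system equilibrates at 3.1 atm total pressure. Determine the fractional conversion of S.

X = 0.381

Basis: 1 mol S initially; let X = conversion of S. Extent ξ = X.
Mole table: n_S = 1 − X; n_R = X; n_I = 1.21 (inert).
Total moles n_T = 2.21 (Δν = 0, constant).
Mole fractions y_i = n_i/n_T; Kp = p_R / (p_S) with p_i = y_i·P.
Equating to 0.616 and solving on 0 < X < 1: X = 0.381.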